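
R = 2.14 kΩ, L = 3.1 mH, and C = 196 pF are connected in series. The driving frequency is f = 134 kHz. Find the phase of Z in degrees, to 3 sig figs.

-58.2°

ω = 2πf = 841900 rad/s
X_L = ωL = 2610 Ω
X_C = 1/(ωC) = 6060 Ω
Net reactance X = X_L − X_C = -3450 Ω
Z = 2140 − j3450 Ω
|Z| = √(2140² + 3450²) = 4060 Ω
∠Z = arctan(-3450/2140) = -58.2°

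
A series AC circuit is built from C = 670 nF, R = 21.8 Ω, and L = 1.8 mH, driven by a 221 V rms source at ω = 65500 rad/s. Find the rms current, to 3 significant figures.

X_L = ωL = 118 Ω
X_C = 1/(ωC) = 22.8 Ω
Net reactance X = X_L − X_C = 95.1 Ω
Z = 21.8 + j95.1 Ω
|Z| = √(21.8² + 95.1²) = 97.6 Ω
I = V/|Z| = 221/97.6 = 2.26 A

2.26 A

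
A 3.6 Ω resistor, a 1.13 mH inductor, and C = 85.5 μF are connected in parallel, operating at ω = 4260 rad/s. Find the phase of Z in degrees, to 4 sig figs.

X_L = ωL = 4.814 Ω
X_C = 1/(ωC) = 2.746 Ω
Parallel: admittances add. Y = 1/R + 1/(jωL) + jωC
Y = (0.2778 + j0.1565) S
|Y| = 0.3188 S → |Z| = 1/|Y| = 3.136 Ω, ∠Z = −∠Y = -29.40°

-29.40°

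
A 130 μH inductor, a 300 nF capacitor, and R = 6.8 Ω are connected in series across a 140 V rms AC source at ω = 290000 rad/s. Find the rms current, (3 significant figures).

5.17 A

X_L = ωL = 37.7 Ω
X_C = 1/(ωC) = 11.5 Ω
Net reactance X = X_L − X_C = 26.2 Ω
Z = 6.80 + j26.2 Ω
|Z| = √(6.80² + 26.2²) = 27.1 Ω
I = V/|Z| = 140/27.1 = 5.17 A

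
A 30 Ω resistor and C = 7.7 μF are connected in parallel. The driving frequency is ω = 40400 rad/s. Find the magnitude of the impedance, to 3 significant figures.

X_C = 1/(ωC) = 3.21 Ω
Parallel: admittances add. Y = 1/R + jωC
Y = (0.0333 + j0.311) S
|Y| = 0.313 S → |Z| = 1/|Y| = 3.20 Ω, ∠Z = −∠Y = -83.9°

3.20 Ω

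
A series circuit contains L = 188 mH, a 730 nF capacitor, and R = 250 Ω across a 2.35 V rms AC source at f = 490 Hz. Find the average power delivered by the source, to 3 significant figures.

ω = 2πf = 3079 rad/s
X_L = ωL = 579 Ω
X_C = 1/(ωC) = 445 Ω
Net reactance X = X_L − X_C = 134 Ω
Z = 250 + j134 Ω
|Z| = √(250² + 134²) = 284 Ω
∠Z = arctan(134/250) = 28.2°
I = V/|Z| = 8.29 mA
P = VI cos φ = 2.35 × 0.00829 × cos(28.2°) = 17.2 mW

17.2 mW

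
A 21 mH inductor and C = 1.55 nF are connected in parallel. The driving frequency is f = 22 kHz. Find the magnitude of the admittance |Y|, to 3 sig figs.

130 μS

ω = 2πf = 138200 rad/s
X_L = ωL = 2900 Ω
X_C = 1/(ωC) = 4670 Ω
Parallel: admittances add. Y = 1/(jωL) + jωC
Y = (0 − j0.000130) S
|Y| = 0.000130 S → |Z| = 1/|Y| = 7680 Ω, ∠Z = −∠Y = 90.0°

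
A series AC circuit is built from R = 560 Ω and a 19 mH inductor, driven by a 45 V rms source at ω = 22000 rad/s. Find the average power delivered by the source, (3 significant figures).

X_L = ωL = 418 Ω
Z = 560 + j418 Ω
|Z| = √(560² + 418²) = 699 Ω
∠Z = arctan(418/560) = 36.7°
I = V/|Z| = 64.4 mA
P = VI cos φ = 45 × 0.0644 × cos(36.7°) = 2.32 W

2.32 W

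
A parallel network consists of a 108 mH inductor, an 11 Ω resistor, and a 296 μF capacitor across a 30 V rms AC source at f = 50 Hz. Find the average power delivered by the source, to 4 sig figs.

81.82 W

ω = 2πf = 314.2 rad/s
X_L = ωL = 33.93 Ω
X_C = 1/(ωC) = 10.75 Ω
Parallel: admittances add. Y = 1/R + 1/(jωL) + jωC
Y = (0.09091 + j0.06352) S
|Y| = 0.1109 S → |Z| = 1/|Y| = 9.017 Ω, ∠Z = −∠Y = -34.94°
I = V/|Z| = 3.327 A
P = VI cos φ = 30 × 3.327 × cos(-34.94°) = 81.82 W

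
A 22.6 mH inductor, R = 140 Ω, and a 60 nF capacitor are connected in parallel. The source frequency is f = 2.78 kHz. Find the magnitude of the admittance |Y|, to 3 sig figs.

7.30 mS

ω = 2πf = 17470 rad/s
X_L = ωL = 395 Ω
X_C = 1/(ωC) = 954 Ω
Parallel: admittances add. Y = 1/R + 1/(jωL) + jωC
Y = (0.00714 − j0.00149) S
|Y| = 0.00730 S → |Z| = 1/|Y| = 137 Ω, ∠Z = −∠Y = 11.7°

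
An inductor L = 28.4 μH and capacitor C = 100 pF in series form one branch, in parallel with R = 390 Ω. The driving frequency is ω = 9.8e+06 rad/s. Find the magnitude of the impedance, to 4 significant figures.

345.2 Ω

X_L = ωL = 278.3 Ω
X_C = 1/(ωC) = 1020 Ω
Branch 1: Z₁ = R = 390.0 Ω
Branch 2 (series LC): Z₂ = j(X_L − X_C) = −j742.1 Ω
Parallel: Z = Z₁Z₂/(Z₁+Z₂), |Z| = 345.2 Ω, ∠Z = -27.72°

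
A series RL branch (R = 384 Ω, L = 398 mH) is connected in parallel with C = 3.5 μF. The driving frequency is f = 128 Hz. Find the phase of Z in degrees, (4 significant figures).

-44.95°

ω = 2πf = 804.2 rad/s
X_L = ωL = 320.1 Ω
X_C = 1/(ωC) = 355.3 Ω
Branch 1 (R+jX_L): Z₁ = 384.0 + j320.1 Ω, |Z₁| = 499.9 Ω
Branch 2 (−jX_C): Z₂ = −j355.3 Ω
Parallel: Z = Z₁Z₂/(Z₁+Z₂), |Z| = 460.6 Ω, ∠Z = -44.95°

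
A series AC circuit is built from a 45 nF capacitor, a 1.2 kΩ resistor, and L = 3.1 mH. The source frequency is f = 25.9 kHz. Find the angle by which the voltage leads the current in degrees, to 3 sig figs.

17.0°

ω = 2πf = 162700 rad/s
X_L = ωL = 504 Ω
X_C = 1/(ωC) = 137 Ω
Net reactance X = X_L − X_C = 368 Ω
Z = 1200 + j368 Ω
|Z| = √(1200² + 368²) = 1260 Ω
∠Z = arctan(368/1200) = 17.0°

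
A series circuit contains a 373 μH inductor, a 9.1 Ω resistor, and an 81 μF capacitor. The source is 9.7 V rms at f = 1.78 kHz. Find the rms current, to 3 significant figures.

ω = 2πf = 11180 rad/s
X_L = ωL = 4.17 Ω
X_C = 1/(ωC) = 1.10 Ω
Net reactance X = X_L − X_C = 3.07 Ω
Z = 9.10 + j3.07 Ω
|Z| = √(9.10² + 3.07²) = 9.60 Ω
I = V/|Z| = 9.7/9.60 = 1.01 A

1.01 A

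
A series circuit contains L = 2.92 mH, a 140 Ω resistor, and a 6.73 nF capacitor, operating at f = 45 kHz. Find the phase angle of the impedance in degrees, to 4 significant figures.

ω = 2πf = 282700 rad/s
X_L = ωL = 825.6 Ω
X_C = 1/(ωC) = 525.5 Ω
Net reactance X = X_L − X_C = 300.1 Ω
Z = 140.0 + j300.1 Ω
|Z| = √(140.0² + 300.1²) = 331.1 Ω
∠Z = arctan(300.1/140.0) = 64.99°

64.99°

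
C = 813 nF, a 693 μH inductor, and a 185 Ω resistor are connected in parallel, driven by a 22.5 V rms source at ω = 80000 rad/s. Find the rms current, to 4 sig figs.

X_L = ωL = 55.44 Ω
X_C = 1/(ωC) = 15.38 Ω
Parallel: admittances add. Y = 1/R + 1/(jωL) + jωC
Y = (0.005405 + j0.04700) S
|Y| = 0.04731 S → |Z| = 1/|Y| = 21.14 Ω, ∠Z = −∠Y = -83.44°
I = V/|Z| = 22.5/21.14 = 1.065 A

1.065 A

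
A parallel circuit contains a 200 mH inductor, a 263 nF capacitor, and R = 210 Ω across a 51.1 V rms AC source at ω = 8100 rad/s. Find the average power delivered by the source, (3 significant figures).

X_L = ωL = 1620 Ω
X_C = 1/(ωC) = 469 Ω
Parallel: admittances add. Y = 1/R + 1/(jωL) + jωC
Y = (0.00476 + j0.00151) S
|Y| = 0.00500 S → |Z| = 1/|Y| = 200 Ω, ∠Z = −∠Y = -17.6°
I = V/|Z| = 255 mA
P = VI cos φ = 51.1 × 0.255 × cos(-17.6°) = 12.4 W

12.4 W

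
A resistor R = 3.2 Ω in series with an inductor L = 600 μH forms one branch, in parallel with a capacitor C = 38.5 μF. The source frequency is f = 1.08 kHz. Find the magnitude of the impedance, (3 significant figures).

6.18 Ω

ω = 2πf = 6786 rad/s
X_L = ωL = 4.07 Ω
X_C = 1/(ωC) = 3.83 Ω
Branch 1 (R+jX_L): Z₁ = 3.20 + j4.07 Ω, |Z₁| = 5.18 Ω
Branch 2 (−jX_C): Z₂ = −j3.83 Ω
Parallel: Z = Z₁Z₂/(Z₁+Z₂), |Z| = 6.18 Ω, ∠Z = -42.5°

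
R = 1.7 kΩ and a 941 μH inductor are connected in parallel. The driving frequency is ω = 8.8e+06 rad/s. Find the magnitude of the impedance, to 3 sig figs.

1670 Ω

X_L = ωL = 8280 Ω
Parallel: admittances add. Y = 1/R + 1/(jωL)
Y = (0.000588 − j0.000121) S
|Y| = 0.000601 S → |Z| = 1/|Y| = 1670 Ω, ∠Z = −∠Y = 11.6°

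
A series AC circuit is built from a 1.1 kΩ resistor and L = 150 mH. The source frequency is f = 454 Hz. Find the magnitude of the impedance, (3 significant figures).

1180 Ω

ω = 2πf = 2853 rad/s
X_L = ωL = 428 Ω
Z = 1100 + j428 Ω
|Z| = √(1100² + 428²) = 1180 Ω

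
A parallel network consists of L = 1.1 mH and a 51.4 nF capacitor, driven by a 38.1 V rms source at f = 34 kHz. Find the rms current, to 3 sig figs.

ω = 2πf = 213600 rad/s
X_L = ωL = 235 Ω
X_C = 1/(ωC) = 91.1 Ω
Parallel: admittances add. Y = 1/(jωL) + jωC
Y = (0 + j0.00673) S
|Y| = 0.00673 S → |Z| = 1/|Y| = 149 Ω, ∠Z = −∠Y = -90.0°
I = V/|Z| = 38.1/149 = 256 mA

256 mA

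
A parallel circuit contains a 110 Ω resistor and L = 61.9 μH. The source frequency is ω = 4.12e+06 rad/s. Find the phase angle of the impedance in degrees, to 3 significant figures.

23.3°

X_L = ωL = 255 Ω
Parallel: admittances add. Y = 1/R + 1/(jωL)
Y = (0.00909 − j0.00392) S
|Y| = 0.00990 S → |Z| = 1/|Y| = 101 Ω, ∠Z = −∠Y = 23.3°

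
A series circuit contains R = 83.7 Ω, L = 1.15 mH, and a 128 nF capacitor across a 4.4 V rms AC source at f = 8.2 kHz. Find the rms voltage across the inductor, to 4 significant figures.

2.091 V

ω = 2πf = 51520 rad/s
X_L = ωL = 59.25 Ω
X_C = 1/(ωC) = 151.6 Ω
Net reactance X = X_L − X_C = -92.38 Ω
Z = 83.70 − j92.38 Ω
|Z| = √(83.70² + 92.38²) = 124.7 Ω
I = V/|Z| = 35.30 mA
V_L = I·|Z_L| = 0.03530 × 59.25 = 2.091 V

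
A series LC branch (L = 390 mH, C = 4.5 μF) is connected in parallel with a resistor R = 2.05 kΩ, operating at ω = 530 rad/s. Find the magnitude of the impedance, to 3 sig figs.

X_L = ωL = 207 Ω
X_C = 1/(ωC) = 419 Ω
Branch 1: Z₁ = R = 2050 Ω
Branch 2 (series LC): Z₂ = j(X_L − X_C) = −j213 Ω
Parallel: Z = Z₁Z₂/(Z₁+Z₂), |Z| = 211 Ω, ∠Z = -84.1°

211 Ω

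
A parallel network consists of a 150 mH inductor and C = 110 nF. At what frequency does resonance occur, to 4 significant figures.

1.239 kHz

ω₀ = 1/√(LC) = 1/√(0.15 × 1.1e-07) = 7785 rad/s
f₀ = ω₀/(2π) = 1.239 kHz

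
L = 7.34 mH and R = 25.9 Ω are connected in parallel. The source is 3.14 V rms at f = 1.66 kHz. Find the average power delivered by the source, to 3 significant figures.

ω = 2πf = 10430 rad/s
X_L = ωL = 76.6 Ω
Parallel: admittances add. Y = 1/R + 1/(jωL)
Y = (0.0386 − j0.0131) S
|Y| = 0.0408 S → |Z| = 1/|Y| = 24.5 Ω, ∠Z = −∠Y = 18.7°
I = V/|Z| = 128 mA
P = VI cos φ = 3.14 × 0.128 × cos(18.7°) = 381 mW

381 mW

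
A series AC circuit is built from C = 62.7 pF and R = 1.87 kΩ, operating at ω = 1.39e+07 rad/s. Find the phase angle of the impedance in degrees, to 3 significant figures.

-31.5°

X_C = 1/(ωC) = 1150 Ω
Z = 1870 − j1150 Ω
|Z| = √(1870² + 1150²) = 2190 Ω
∠Z = arctan(-1150/1870) = -31.5°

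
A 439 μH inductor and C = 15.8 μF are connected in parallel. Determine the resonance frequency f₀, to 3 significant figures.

ω₀ = 1/√(LC) = 1/√(0.000439 × 1.58e-05) = 12010 rad/s
f₀ = ω₀/(2π) = 1.91 kHz

1.91 kHz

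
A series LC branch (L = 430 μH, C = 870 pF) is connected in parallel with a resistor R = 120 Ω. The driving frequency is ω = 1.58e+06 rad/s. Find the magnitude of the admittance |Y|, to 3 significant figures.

22.4 mS

X_L = ωL = 679 Ω
X_C = 1/(ωC) = 727 Ω
Branch 1: Z₁ = R = 120 Ω
Branch 2 (series LC): Z₂ = j(X_L − X_C) = −j48.1 Ω
Parallel: Z = Z₁Z₂/(Z₁+Z₂), |Z| = 44.6 Ω, ∠Z = -68.2°
|Y| = 1/|Z| = 22.4 mS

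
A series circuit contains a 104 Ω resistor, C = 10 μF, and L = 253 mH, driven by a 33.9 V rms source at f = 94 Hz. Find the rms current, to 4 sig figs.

ω = 2πf = 590.6 rad/s
X_L = ωL = 149.4 Ω
X_C = 1/(ωC) = 169.3 Ω
Net reactance X = X_L − X_C = -19.89 Ω
Z = 104.0 − j19.89 Ω
|Z| = √(104.0² + 19.89²) = 105.9 Ω
I = V/|Z| = 33.9/105.9 = 320.2 mA

320.2 mA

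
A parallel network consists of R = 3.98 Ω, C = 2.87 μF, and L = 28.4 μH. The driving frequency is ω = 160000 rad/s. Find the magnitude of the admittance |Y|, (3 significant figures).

347 mS

X_L = ωL = 4.54 Ω
X_C = 1/(ωC) = 2.18 Ω
Parallel: admittances add. Y = 1/R + 1/(jωL) + jωC
Y = (0.251 + j0.239) S
|Y| = 0.347 S → |Z| = 1/|Y| = 2.88 Ω, ∠Z = −∠Y = -43.6°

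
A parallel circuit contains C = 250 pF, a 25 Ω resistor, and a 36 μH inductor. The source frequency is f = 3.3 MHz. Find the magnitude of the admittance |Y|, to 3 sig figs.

ω = 2πf = 2.073e+07 rad/s
X_L = ωL = 746 Ω
X_C = 1/(ωC) = 193 Ω
Parallel: admittances add. Y = 1/R + 1/(jωL) + jωC
Y = (0.0400 + j0.00384) S
|Y| = 0.0402 S → |Z| = 1/|Y| = 24.9 Ω, ∠Z = −∠Y = -5.49°

40.2 mS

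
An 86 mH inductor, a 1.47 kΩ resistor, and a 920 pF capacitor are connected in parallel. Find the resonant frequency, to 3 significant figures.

ω₀ = 1/√(LC) = 1/√(0.086 × 9.2e-10) = 112400 rad/s
f₀ = ω₀/(2π) = 17.9 kHz

17.9 kHz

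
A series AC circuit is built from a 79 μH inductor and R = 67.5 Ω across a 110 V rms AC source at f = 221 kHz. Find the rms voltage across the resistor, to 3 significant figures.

ω = 2πf = 1.389e+06 rad/s
X_L = ωL = 110 Ω
Z = 67.5 + j110 Ω
|Z| = √(67.5² + 110²) = 129 Ω
I = V/|Z| = 854 mA
V_R = I·|Z_R| = 0.854 × 67.5 = 57.6 V

57.6 V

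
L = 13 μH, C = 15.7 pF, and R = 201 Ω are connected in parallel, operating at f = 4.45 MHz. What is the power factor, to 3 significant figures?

0.907

ω = 2πf = 2.796e+07 rad/s
X_L = ωL = 363 Ω
X_C = 1/(ωC) = 2280 Ω
Parallel: admittances add. Y = 1/R + 1/(jωL) + jωC
Y = (0.00498 − j0.00231) S
|Y| = 0.00549 S → |Z| = 1/|Y| = 182 Ω, ∠Z = −∠Y = 24.9°
cos φ = cos(24.9°) = 0.907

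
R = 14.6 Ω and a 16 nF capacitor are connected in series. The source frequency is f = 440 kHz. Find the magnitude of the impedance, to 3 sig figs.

26.9 Ω

ω = 2πf = 2.765e+06 rad/s
X_C = 1/(ωC) = 22.6 Ω
Z = 14.6 − j22.6 Ω
|Z| = √(14.6² + 22.6²) = 26.9 Ω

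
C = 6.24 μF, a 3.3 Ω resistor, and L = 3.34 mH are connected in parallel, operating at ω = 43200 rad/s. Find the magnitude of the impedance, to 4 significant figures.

2.494 Ω

X_L = ωL = 144.3 Ω
X_C = 1/(ωC) = 3.710 Ω
Parallel: admittances add. Y = 1/R + 1/(jωL) + jωC
Y = (0.3030 + j0.2626) S
|Y| = 0.4010 S → |Z| = 1/|Y| = 2.494 Ω, ∠Z = −∠Y = -40.92°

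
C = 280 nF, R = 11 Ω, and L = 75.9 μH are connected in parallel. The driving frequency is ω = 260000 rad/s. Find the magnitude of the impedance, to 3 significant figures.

X_L = ωL = 19.7 Ω
X_C = 1/(ωC) = 13.7 Ω
Parallel: admittances add. Y = 1/R + 1/(jωL) + jωC
Y = (0.0909 + j0.0221) S
|Y| = 0.0936 S → |Z| = 1/|Y| = 10.7 Ω, ∠Z = −∠Y = -13.7°

10.7 Ω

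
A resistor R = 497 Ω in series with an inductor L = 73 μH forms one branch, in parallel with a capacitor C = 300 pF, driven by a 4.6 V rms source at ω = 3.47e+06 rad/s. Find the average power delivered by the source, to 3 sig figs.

33.8 mW

X_L = ωL = 253 Ω
X_C = 1/(ωC) = 961 Ω
Branch 1 (R+jX_L): Z₁ = 497 + j253 Ω, |Z₁| = 558 Ω
Branch 2 (−jX_C): Z₂ = −j961 Ω
Parallel: Z = Z₁Z₂/(Z₁+Z₂), |Z| = 620 Ω, ∠Z = -8.09°
I = V/|Z| = 7.42 mA
P = VI cos φ = 4.6 × 0.00742 × cos(-8.09°) = 33.8 mW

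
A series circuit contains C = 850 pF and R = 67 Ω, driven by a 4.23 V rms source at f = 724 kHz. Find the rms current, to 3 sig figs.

15.8 mA

ω = 2πf = 4.549e+06 rad/s
X_C = 1/(ωC) = 259 Ω
Z = 67.0 − j259 Ω
|Z| = √(67.0² + 259²) = 267 Ω
I = V/|Z| = 4.23/267 = 15.8 mA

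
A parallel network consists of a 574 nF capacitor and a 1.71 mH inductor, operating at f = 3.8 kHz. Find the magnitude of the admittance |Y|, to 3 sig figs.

10.8 mS

ω = 2πf = 23880 rad/s
X_L = ωL = 40.8 Ω
X_C = 1/(ωC) = 73.0 Ω
Parallel: admittances add. Y = 1/(jωL) + jωC
Y = (0 − j0.0108) S
|Y| = 0.0108 S → |Z| = 1/|Y| = 92.7 Ω, ∠Z = −∠Y = 90.0°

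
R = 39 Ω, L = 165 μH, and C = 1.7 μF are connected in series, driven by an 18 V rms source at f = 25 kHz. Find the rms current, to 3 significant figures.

ω = 2πf = 157100 rad/s
X_L = ωL = 25.9 Ω
X_C = 1/(ωC) = 3.74 Ω
Net reactance X = X_L − X_C = 22.2 Ω
Z = 39.0 + j22.2 Ω
|Z| = √(39.0² + 22.2²) = 44.9 Ω
I = V/|Z| = 18/44.9 = 401 mA

401 mA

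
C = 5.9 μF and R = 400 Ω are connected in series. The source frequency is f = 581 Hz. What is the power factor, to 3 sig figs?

0.993

ω = 2πf = 3651 rad/s
X_C = 1/(ωC) = 46.4 Ω
Z = 400 − j46.4 Ω
|Z| = √(400² + 46.4²) = 403 Ω
∠Z = arctan(-46.4/400) = -6.62°
cos φ = cos(-6.62°) = 0.993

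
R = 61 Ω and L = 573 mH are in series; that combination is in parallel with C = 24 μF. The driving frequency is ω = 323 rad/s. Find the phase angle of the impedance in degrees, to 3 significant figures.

-60.8°

X_L = ωL = 185 Ω
X_C = 1/(ωC) = 129 Ω
Branch 1 (R+jX_L): Z₁ = 61.0 + j185 Ω, |Z₁| = 195 Ω
Branch 2 (−jX_C): Z₂ = −j129 Ω
Parallel: Z = Z₁Z₂/(Z₁+Z₂), |Z| = 303 Ω, ∠Z = -60.8°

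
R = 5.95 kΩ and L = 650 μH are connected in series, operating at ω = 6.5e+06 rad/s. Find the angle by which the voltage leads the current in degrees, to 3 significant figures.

35.4°

X_L = ωL = 4220 Ω
Z = 5950 + j4220 Ω
|Z| = √(5950² + 4220²) = 7300 Ω
∠Z = arctan(4220/5950) = 35.4°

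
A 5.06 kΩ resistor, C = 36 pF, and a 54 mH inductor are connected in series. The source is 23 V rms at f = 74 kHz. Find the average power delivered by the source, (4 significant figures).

2.185 mW

ω = 2πf = 465000 rad/s
X_L = ωL = 25110 Ω
X_C = 1/(ωC) = 59740 Ω
Net reactance X = X_L − X_C = -34640 Ω
Z = 5060 − j34640 Ω
|Z| = √(5060² + 34640²) = 35000 Ω
∠Z = arctan(-34640/5060) = -81.69°
I = V/|Z| = 657.1 μA
P = VI cos φ = 23 × 0.0006571 × cos(-81.69°) = 2.185 mW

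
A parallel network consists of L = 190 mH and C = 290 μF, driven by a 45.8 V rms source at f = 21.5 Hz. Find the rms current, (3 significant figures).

ω = 2πf = 135.1 rad/s
X_L = ωL = 25.7 Ω
X_C = 1/(ωC) = 25.5 Ω
Parallel: admittances add. Y = 1/(jωL) + jωC
Y = (0 + j0.000215) S
|Y| = 0.000215 S → |Z| = 1/|Y| = 4650 Ω, ∠Z = −∠Y = -90.0°
I = V/|Z| = 45.8/4650 = 9.84 mA

9.84 mA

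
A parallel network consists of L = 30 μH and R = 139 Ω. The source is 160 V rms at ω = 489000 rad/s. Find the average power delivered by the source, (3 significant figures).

X_L = ωL = 14.7 Ω
Parallel: admittances add. Y = 1/R + 1/(jωL)
Y = (0.00719 − j0.0682) S
|Y| = 0.0685 S → |Z| = 1/|Y| = 14.6 Ω, ∠Z = −∠Y = 84.0°
I = V/|Z| = 11.0 A
P = VI cos φ = 160 × 11.0 × cos(84.0°) = 184 W

184 W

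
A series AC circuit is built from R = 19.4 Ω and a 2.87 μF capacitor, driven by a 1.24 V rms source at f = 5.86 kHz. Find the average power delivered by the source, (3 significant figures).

ω = 2πf = 36820 rad/s
X_C = 1/(ωC) = 9.46 Ω
Z = 19.4 − j9.46 Ω
|Z| = √(19.4² + 9.46²) = 21.6 Ω
∠Z = arctan(-9.46/19.4) = -26.0°
I = V/|Z| = 57.4 mA
P = VI cos φ = 1.24 × 0.0574 × cos(-26.0°) = 64.0 mW

64.0 mW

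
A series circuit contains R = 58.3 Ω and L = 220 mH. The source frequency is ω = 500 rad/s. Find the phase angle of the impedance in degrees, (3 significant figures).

X_L = ωL = 110 Ω
Z = 58.3 + j110 Ω
|Z| = √(58.3² + 110²) = 124 Ω
∠Z = arctan(110/58.3) = 62.1°

62.1°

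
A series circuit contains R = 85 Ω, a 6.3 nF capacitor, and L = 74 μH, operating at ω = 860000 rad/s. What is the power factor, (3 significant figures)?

0.575

X_L = ωL = 63.6 Ω
X_C = 1/(ωC) = 185 Ω
Net reactance X = X_L − X_C = -121 Ω
Z = 85.0 − j121 Ω
|Z| = √(85.0² + 121²) = 148 Ω
∠Z = arctan(-121/85.0) = -54.9°
cos φ = cos(-54.9°) = 0.575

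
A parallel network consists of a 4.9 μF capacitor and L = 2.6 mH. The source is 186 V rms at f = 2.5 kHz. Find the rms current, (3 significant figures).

9.76 A

ω = 2πf = 15710 rad/s
X_L = ωL = 40.8 Ω
X_C = 1/(ωC) = 13.0 Ω
Parallel: admittances add. Y = 1/(jωL) + jωC
Y = (0 + j0.0525) S
|Y| = 0.0525 S → |Z| = 1/|Y| = 19.1 Ω, ∠Z = −∠Y = -90.0°
I = V/|Z| = 186/19.1 = 9.76 A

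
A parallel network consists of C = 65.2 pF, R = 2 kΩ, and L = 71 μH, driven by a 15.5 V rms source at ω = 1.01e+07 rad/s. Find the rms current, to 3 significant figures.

13.8 mA

X_L = ωL = 717 Ω
X_C = 1/(ωC) = 1520 Ω
Parallel: admittances add. Y = 1/R + 1/(jωL) + jωC
Y = (0.000500 − j0.000736) S
|Y| = 0.000890 S → |Z| = 1/|Y| = 1120 Ω, ∠Z = −∠Y = 55.8°
I = V/|Z| = 15.5/1120 = 13.8 mA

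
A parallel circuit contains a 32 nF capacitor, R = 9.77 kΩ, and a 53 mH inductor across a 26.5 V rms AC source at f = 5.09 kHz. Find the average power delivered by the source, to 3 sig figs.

71.9 mW

ω = 2πf = 31980 rad/s
X_L = ωL = 1700 Ω
X_C = 1/(ωC) = 977 Ω
Parallel: admittances add. Y = 1/R + 1/(jωL) + jωC
Y = (0.000102 + j0.000433) S
|Y| = 0.000445 S → |Z| = 1/|Y| = 2250 Ω, ∠Z = −∠Y = -76.7°
I = V/|Z| = 11.8 mA
P = VI cos φ = 26.5 × 0.0118 × cos(-76.7°) = 71.9 mW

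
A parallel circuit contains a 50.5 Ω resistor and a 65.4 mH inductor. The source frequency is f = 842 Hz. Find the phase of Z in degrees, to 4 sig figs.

ω = 2πf = 5290 rad/s
X_L = ωL = 346.0 Ω
Parallel: admittances add. Y = 1/R + 1/(jωL)
Y = (0.01980 − j0.002890) S
|Y| = 0.02001 S → |Z| = 1/|Y| = 49.97 Ω, ∠Z = −∠Y = 8.304°

8.304°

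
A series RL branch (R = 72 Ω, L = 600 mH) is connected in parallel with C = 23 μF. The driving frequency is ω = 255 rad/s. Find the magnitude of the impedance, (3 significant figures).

X_L = ωL = 153 Ω
X_C = 1/(ωC) = 171 Ω
Branch 1 (R+jX_L): Z₁ = 72.0 + j153 Ω, |Z₁| = 169 Ω
Branch 2 (−jX_C): Z₂ = −j171 Ω
Parallel: Z = Z₁Z₂/(Z₁+Z₂), |Z| = 389 Ω, ∠Z = -11.5°

389 Ω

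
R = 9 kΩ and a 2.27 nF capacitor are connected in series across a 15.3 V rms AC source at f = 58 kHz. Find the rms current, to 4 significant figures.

1.685 mA

ω = 2πf = 364400 rad/s
X_C = 1/(ωC) = 1209 Ω
Z = 9000 − j1209 Ω
|Z| = √(9000² + 1209²) = 9081 Ω
I = V/|Z| = 15.3/9081 = 1.685 mA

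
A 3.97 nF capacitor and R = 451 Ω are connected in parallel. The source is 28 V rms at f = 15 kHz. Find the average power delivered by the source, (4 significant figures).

ω = 2πf = 94250 rad/s
X_C = 1/(ωC) = 2673 Ω
Parallel: admittances add. Y = 1/R + jωC
Y = (0.002217 + j0.0003742) S
|Y| = 0.002249 S → |Z| = 1/|Y| = 444.7 Ω, ∠Z = −∠Y = -9.578°
I = V/|Z| = 62.96 mA
P = VI cos φ = 28 × 0.06296 × cos(-9.578°) = 1.738 W

1.738 W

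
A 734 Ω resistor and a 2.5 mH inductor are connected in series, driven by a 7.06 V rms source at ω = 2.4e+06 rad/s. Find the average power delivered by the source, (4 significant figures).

1.001 mW

X_L = ωL = 6000 Ω
Z = 734.0 + j6000 Ω
|Z| = √(734.0² + 6000²) = 6045 Ω
∠Z = arctan(6000/734.0) = 83.03°
I = V/|Z| = 1.168 mA
P = VI cos φ = 7.06 × 0.001168 × cos(83.03°) = 1.001 mW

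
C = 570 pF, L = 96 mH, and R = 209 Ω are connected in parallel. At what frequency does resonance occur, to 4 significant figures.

21.52 kHz

ω₀ = 1/√(LC) = 1/√(0.096 × 5.7e-10) = 135200 rad/s
f₀ = ω₀/(2π) = 21.52 kHz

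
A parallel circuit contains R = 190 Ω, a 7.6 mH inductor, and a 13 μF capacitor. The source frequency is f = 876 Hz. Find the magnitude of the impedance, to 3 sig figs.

20.9 Ω

ω = 2πf = 5504 rad/s
X_L = ωL = 41.8 Ω
X_C = 1/(ωC) = 14.0 Ω
Parallel: admittances add. Y = 1/R + 1/(jωL) + jωC
Y = (0.00526 + j0.0476) S
|Y| = 0.0479 S → |Z| = 1/|Y| = 20.9 Ω, ∠Z = −∠Y = -83.7°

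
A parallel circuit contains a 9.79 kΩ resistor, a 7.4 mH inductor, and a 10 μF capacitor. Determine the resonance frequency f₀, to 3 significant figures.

ω₀ = 1/√(LC) = 1/√(0.0074 × 1e-05) = 3676 rad/s
f₀ = ω₀/(2π) = 585 Hz

585 Hz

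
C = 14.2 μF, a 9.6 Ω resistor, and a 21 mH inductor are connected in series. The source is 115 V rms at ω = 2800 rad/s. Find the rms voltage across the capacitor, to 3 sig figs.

82.7 V

X_L = ωL = 58.8 Ω
X_C = 1/(ωC) = 25.2 Ω
Net reactance X = X_L − X_C = 33.6 Ω
Z = 9.60 + j33.6 Ω
|Z| = √(9.60² + 33.6²) = 35.0 Ω
I = V/|Z| = 3.29 A
V_C = I·|Z_C| = 3.29 × 25.2 = 82.7 V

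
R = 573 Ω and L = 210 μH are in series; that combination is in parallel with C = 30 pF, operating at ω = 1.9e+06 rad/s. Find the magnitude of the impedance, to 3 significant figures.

714 Ω

X_L = ωL = 399 Ω
X_C = 1/(ωC) = 17500 Ω
Branch 1 (R+jX_L): Z₁ = 573 + j399 Ω, |Z₁| = 698 Ω
Branch 2 (−jX_C): Z₂ = −j17500 Ω
Parallel: Z = Z₁Z₂/(Z₁+Z₂), |Z| = 714 Ω, ∠Z = 32.9°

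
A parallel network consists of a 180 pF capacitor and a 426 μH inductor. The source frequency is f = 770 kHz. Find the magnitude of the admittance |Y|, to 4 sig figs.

385.7 μS

ω = 2πf = 4.838e+06 rad/s
X_L = ωL = 2061 Ω
X_C = 1/(ωC) = 1148 Ω
Parallel: admittances add. Y = 1/(jωL) + jωC
Y = (0 + j0.0003857) S
|Y| = 0.0003857 S → |Z| = 1/|Y| = 2593 Ω, ∠Z = −∠Y = -90.00°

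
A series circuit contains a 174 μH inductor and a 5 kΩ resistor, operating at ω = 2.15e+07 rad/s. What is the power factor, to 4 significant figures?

X_L = ωL = 3741 Ω
Z = 5000 + j3741 Ω
|Z| = √(5000² + 3741²) = 6245 Ω
∠Z = arctan(3741/5000) = 36.80°
cos φ = cos(36.80°) = 0.8007

0.8007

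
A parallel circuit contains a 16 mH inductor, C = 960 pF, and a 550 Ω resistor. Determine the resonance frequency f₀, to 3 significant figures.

ω₀ = 1/√(LC) = 1/√(0.016 × 9.6e-10) = 255200 rad/s
f₀ = ω₀/(2π) = 40.6 kHz

40.6 kHz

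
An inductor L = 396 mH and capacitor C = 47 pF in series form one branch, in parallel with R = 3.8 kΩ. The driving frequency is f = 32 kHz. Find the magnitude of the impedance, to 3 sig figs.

ω = 2πf = 201100 rad/s
X_L = ωL = 79600 Ω
X_C = 1/(ωC) = 106000 Ω
Branch 1: Z₁ = R = 3800 Ω
Branch 2 (series LC): Z₂ = j(X_L − X_C) = −j26200 Ω
Parallel: Z = Z₁Z₂/(Z₁+Z₂), |Z| = 3760 Ω, ∠Z = -8.25°

3760 Ω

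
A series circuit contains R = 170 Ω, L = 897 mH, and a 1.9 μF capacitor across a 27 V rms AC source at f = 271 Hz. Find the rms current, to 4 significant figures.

ω = 2πf = 1703 rad/s
X_L = ωL = 1527 Ω
X_C = 1/(ωC) = 309.1 Ω
Net reactance X = X_L − X_C = 1218 Ω
Z = 170.0 + j1218 Ω
|Z| = √(170.0² + 1218²) = 1230 Ω
I = V/|Z| = 27/1230 = 21.95 mA

21.95 mA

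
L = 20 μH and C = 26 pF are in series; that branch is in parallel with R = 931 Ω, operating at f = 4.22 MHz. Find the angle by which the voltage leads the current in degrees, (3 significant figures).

-45.3°

ω = 2πf = 2.652e+07 rad/s
X_L = ωL = 530 Ω
X_C = 1/(ωC) = 1450 Ω
Branch 1: Z₁ = R = 931 Ω
Branch 2 (series LC): Z₂ = j(X_L − X_C) = −j920 Ω
Parallel: Z = Z₁Z₂/(Z₁+Z₂), |Z| = 654 Ω, ∠Z = -45.3°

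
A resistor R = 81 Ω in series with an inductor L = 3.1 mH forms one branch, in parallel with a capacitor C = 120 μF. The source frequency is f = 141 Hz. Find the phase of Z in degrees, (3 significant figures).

ω = 2πf = 885.9 rad/s
X_L = ωL = 2.75 Ω
X_C = 1/(ωC) = 9.41 Ω
Branch 1 (R+jX_L): Z₁ = 81.0 + j2.75 Ω, |Z₁| = 81.0 Ω
Branch 2 (−jX_C): Z₂ = −j9.41 Ω
Parallel: Z = Z₁Z₂/(Z₁+Z₂), |Z| = 9.38 Ω, ∠Z = -83.4°

-83.4°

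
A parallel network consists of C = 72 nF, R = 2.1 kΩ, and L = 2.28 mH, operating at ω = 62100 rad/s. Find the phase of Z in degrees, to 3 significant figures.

X_L = ωL = 142 Ω
X_C = 1/(ωC) = 224 Ω
Parallel: admittances add. Y = 1/R + 1/(jωL) + jωC
Y = (0.000476 − j0.00259) S
|Y| = 0.00263 S → |Z| = 1/|Y| = 380 Ω, ∠Z = −∠Y = 79.6°

79.6°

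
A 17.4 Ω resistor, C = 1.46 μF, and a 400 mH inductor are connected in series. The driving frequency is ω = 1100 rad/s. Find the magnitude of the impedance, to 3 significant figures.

183 Ω

X_L = ωL = 440 Ω
X_C = 1/(ωC) = 623 Ω
Net reactance X = X_L − X_C = -183 Ω
Z = 17.4 − j183 Ω
|Z| = √(17.4² + 183²) = 183 Ω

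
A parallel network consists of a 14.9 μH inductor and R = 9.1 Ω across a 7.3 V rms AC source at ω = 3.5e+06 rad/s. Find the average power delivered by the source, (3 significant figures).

X_L = ωL = 52.1 Ω
Parallel: admittances add. Y = 1/R + 1/(jωL)
Y = (0.110 − j0.0192) S
|Y| = 0.112 S → |Z| = 1/|Y| = 8.96 Ω, ∠Z = −∠Y = 9.90°
I = V/|Z| = 814 mA
P = VI cos φ = 7.3 × 0.814 × cos(9.90°) = 5.86 W

5.86 W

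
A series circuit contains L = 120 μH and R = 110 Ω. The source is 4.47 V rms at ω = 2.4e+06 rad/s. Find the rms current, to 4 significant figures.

14.50 mA

X_L = ωL = 288.0 Ω
Z = 110.0 + j288.0 Ω
|Z| = √(110.0² + 288.0²) = 308.3 Ω
I = V/|Z| = 4.47/308.3 = 14.50 mA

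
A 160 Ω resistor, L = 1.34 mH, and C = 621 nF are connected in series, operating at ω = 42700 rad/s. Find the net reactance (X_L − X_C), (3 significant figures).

19.5 Ω

X_L = ωL = 57.2 Ω
X_C = 1/(ωC) = 37.7 Ω
X = 57.2 − 37.7 = 19.5 Ω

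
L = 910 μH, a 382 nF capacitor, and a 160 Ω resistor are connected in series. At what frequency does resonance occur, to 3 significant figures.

8.54 kHz

ω₀ = 1/√(LC) = 1/√(0.00091 × 3.82e-07) = 53630 rad/s
f₀ = ω₀/(2π) = 8.54 kHz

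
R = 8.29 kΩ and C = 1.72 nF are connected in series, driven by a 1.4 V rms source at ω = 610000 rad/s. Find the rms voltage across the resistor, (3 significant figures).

1.39 V

X_C = 1/(ωC) = 953 Ω
Z = 8290 − j953 Ω
|Z| = √(8290² + 953²) = 8340 Ω
I = V/|Z| = 168 μA
V_R = I·|Z_R| = 0.000168 × 8290 = 1.39 V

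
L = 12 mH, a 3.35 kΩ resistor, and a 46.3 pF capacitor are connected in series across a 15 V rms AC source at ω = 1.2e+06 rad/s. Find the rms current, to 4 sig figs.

3.051 mA

X_L = ωL = 14400 Ω
X_C = 1/(ωC) = 18000 Ω
Net reactance X = X_L − X_C = -3599 Ω
Z = 3350 − j3599 Ω
|Z| = √(3350² + 3599²) = 4917 Ω
I = V/|Z| = 15/4917 = 3.051 mA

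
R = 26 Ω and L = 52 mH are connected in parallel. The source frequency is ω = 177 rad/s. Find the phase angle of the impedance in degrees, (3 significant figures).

X_L = ωL = 9.20 Ω
Parallel: admittances add. Y = 1/R + 1/(jωL)
Y = (0.0385 − j0.109) S
|Y| = 0.115 S → |Z| = 1/|Y| = 8.68 Ω, ∠Z = −∠Y = 70.5°

70.5°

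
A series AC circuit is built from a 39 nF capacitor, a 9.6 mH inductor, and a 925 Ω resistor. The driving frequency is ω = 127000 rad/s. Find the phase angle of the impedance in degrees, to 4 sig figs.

X_L = ωL = 1219 Ω
X_C = 1/(ωC) = 201.9 Ω
Net reactance X = X_L − X_C = 1017 Ω
Z = 925.0 + j1017 Ω
|Z| = √(925.0² + 1017²) = 1375 Ω
∠Z = arctan(1017/925.0) = 47.72°

47.72°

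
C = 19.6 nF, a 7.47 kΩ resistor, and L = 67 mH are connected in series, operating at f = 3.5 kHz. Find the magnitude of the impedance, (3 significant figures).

ω = 2πf = 21990 rad/s
X_L = ωL = 1470 Ω
X_C = 1/(ωC) = 2320 Ω
Net reactance X = X_L − X_C = -847 Ω
Z = 7470 − j847 Ω
|Z| = √(7470² + 847²) = 7520 Ω

7520 Ω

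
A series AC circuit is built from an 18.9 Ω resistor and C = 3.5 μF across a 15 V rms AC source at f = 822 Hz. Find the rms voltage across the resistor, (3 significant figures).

4.85 V

ω = 2πf = 5165 rad/s
X_C = 1/(ωC) = 55.3 Ω
Z = 18.9 − j55.3 Ω
|Z| = √(18.9² + 55.3²) = 58.5 Ω
I = V/|Z| = 257 mA
V_R = I·|Z_R| = 0.257 × 18.9 = 4.85 V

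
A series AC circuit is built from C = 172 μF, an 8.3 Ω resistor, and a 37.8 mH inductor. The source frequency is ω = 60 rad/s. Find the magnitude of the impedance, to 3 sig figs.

95.0 Ω

X_L = ωL = 2.27 Ω
X_C = 1/(ωC) = 96.9 Ω
Net reactance X = X_L − X_C = -94.6 Ω
Z = 8.30 − j94.6 Ω
|Z| = √(8.30² + 94.6²) = 95.0 Ω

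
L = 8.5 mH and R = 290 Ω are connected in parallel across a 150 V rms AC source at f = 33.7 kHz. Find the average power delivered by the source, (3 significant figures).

ω = 2πf = 211700 rad/s
X_L = ωL = 1800 Ω
Parallel: admittances add. Y = 1/R + 1/(jωL)
Y = (0.00345 − j0.000556) S
|Y| = 0.00349 S → |Z| = 1/|Y| = 286 Ω, ∠Z = −∠Y = 9.15°
I = V/|Z| = 524 mA
P = VI cos φ = 150 × 0.524 × cos(9.15°) = 77.6 W

77.6 W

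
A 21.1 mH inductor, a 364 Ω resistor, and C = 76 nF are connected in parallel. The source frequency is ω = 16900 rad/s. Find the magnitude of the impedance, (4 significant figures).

X_L = ωL = 356.6 Ω
X_C = 1/(ωC) = 778.6 Ω
Parallel: admittances add. Y = 1/R + 1/(jωL) + jωC
Y = (0.002747 − j0.001520) S
|Y| = 0.003140 S → |Z| = 1/|Y| = 318.5 Ω, ∠Z = −∠Y = 28.95°

318.5 Ω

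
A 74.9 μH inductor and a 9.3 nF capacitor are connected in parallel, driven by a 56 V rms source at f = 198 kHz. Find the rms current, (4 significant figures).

46.93 mA

ω = 2πf = 1.244e+06 rad/s
X_L = ωL = 93.18 Ω
X_C = 1/(ωC) = 86.43 Ω
Parallel: admittances add. Y = 1/(jωL) + jωC
Y = (0 + j0.0008380) S
|Y| = 0.0008380 S → |Z| = 1/|Y| = 1193 Ω, ∠Z = −∠Y = -90.00°
I = V/|Z| = 56/1193 = 46.93 mA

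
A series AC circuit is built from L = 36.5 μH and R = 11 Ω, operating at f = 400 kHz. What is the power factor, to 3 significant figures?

ω = 2πf = 2.513e+06 rad/s
X_L = ωL = 91.7 Ω
Z = 11.0 + j91.7 Ω
|Z| = √(11.0² + 91.7²) = 92.4 Ω
∠Z = arctan(91.7/11.0) = 83.2°
cos φ = cos(83.2°) = 0.119

0.119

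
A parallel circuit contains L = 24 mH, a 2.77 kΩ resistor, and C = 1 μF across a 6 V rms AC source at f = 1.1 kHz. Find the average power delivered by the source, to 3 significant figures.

13.0 mW

ω = 2πf = 6912 rad/s
X_L = ωL = 166 Ω
X_C = 1/(ωC) = 145 Ω
Parallel: admittances add. Y = 1/R + 1/(jωL) + jωC
Y = (0.000361 + j0.000883) S
|Y| = 0.000954 S → |Z| = 1/|Y| = 1050 Ω, ∠Z = −∠Y = -67.8°
I = V/|Z| = 5.72 mA
P = VI cos φ = 6 × 0.00572 × cos(-67.8°) = 13.0 mW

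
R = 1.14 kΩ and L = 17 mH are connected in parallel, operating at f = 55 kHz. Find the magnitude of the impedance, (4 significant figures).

ω = 2πf = 345600 rad/s
X_L = ωL = 5875 Ω
Parallel: admittances add. Y = 1/R + 1/(jωL)
Y = (0.0008772 − j0.0001702) S
|Y| = 0.0008936 S → |Z| = 1/|Y| = 1119 Ω, ∠Z = −∠Y = 10.98°

1119 Ω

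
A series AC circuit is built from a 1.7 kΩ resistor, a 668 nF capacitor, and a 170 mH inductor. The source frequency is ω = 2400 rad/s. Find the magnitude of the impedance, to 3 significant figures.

1710 Ω

X_L = ωL = 408 Ω
X_C = 1/(ωC) = 624 Ω
Net reactance X = X_L − X_C = -216 Ω
Z = 1700 − j216 Ω
|Z| = √(1700² + 216²) = 1710 Ω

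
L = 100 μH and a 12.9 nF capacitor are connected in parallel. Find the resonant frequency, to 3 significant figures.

140 kHz

ω₀ = 1/√(LC) = 1/√(0.0001 × 1.29e-08) = 880500 rad/s
f₀ = ω₀/(2π) = 140 kHz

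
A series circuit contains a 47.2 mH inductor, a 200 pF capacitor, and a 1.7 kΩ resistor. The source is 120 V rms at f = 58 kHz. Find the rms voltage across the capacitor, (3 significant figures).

425 V

ω = 2πf = 364400 rad/s
X_L = ωL = 17200 Ω
X_C = 1/(ωC) = 13700 Ω
Net reactance X = X_L − X_C = 3480 Ω
Z = 1700 + j3480 Ω
|Z| = √(1700² + 3480²) = 3870 Ω
I = V/|Z| = 31.0 mA
V_C = I·|Z_C| = 0.0310 × 13700 = 425 V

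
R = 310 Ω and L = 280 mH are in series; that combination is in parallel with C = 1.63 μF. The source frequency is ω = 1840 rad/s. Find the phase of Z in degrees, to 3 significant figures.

-61.4°

X_L = ωL = 515 Ω
X_C = 1/(ωC) = 333 Ω
Branch 1 (R+jX_L): Z₁ = 310 + j515 Ω, |Z₁| = 601 Ω
Branch 2 (−jX_C): Z₂ = −j333 Ω
Parallel: Z = Z₁Z₂/(Z₁+Z₂), |Z| = 558 Ω, ∠Z = -61.4°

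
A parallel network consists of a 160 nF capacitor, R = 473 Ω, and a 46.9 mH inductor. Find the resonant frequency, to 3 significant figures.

1.84 kHz

ω₀ = 1/√(LC) = 1/√(0.0469 × 1.6e-07) = 11540 rad/s
f₀ = ω₀/(2π) = 1.84 kHz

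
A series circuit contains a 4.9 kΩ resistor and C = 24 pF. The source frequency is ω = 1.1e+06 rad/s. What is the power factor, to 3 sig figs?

X_C = 1/(ωC) = 37900 Ω
Z = 4900 − j37900 Ω
|Z| = √(4900² + 37900²) = 38200 Ω
∠Z = arctan(-37900/4900) = -82.6°
cos φ = cos(-82.6°) = 0.128

0.128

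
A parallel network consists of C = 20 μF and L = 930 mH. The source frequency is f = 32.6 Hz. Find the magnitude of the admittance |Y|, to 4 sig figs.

1.153 mS

ω = 2πf = 204.8 rad/s
X_L = ωL = 190.5 Ω
X_C = 1/(ωC) = 244.1 Ω
Parallel: admittances add. Y = 1/(jωL) + jωC
Y = (0 − j0.001153) S
|Y| = 0.001153 S → |Z| = 1/|Y| = 867.4 Ω, ∠Z = −∠Y = 90.00°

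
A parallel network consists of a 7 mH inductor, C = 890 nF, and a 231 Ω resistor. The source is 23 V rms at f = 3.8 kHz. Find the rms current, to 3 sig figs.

ω = 2πf = 23880 rad/s
X_L = ωL = 167 Ω
X_C = 1/(ωC) = 47.1 Ω
Parallel: admittances add. Y = 1/R + 1/(jωL) + jωC
Y = (0.00433 + j0.0153) S
|Y| = 0.0159 S → |Z| = 1/|Y| = 63.0 Ω, ∠Z = −∠Y = -74.2°
I = V/|Z| = 23/63.0 = 365 mA

365 mA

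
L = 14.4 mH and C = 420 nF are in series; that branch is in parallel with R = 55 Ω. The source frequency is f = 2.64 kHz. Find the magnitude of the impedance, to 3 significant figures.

47.6 Ω

ω = 2πf = 16590 rad/s
X_L = ωL = 239 Ω
X_C = 1/(ωC) = 144 Ω
Branch 1: Z₁ = R = 55.0 Ω
Branch 2 (series LC): Z₂ = j(X_L − X_C) = j95.3 Ω
Parallel: Z = Z₁Z₂/(Z₁+Z₂), |Z| = 47.6 Ω, ∠Z = 30.0°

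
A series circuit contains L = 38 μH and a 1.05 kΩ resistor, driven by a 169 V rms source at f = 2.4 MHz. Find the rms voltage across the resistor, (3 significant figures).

ω = 2πf = 1.508e+07 rad/s
X_L = ωL = 573 Ω
Z = 1050 + j573 Ω
|Z| = √(1050² + 573²) = 1200 Ω
I = V/|Z| = 141 mA
V_R = I·|Z_R| = 0.141 × 1050 = 148 V

148 V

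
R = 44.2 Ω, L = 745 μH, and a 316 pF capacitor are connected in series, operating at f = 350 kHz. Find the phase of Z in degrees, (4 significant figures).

77.50°

ω = 2πf = 2.199e+06 rad/s
X_L = ωL = 1638 Ω
X_C = 1/(ωC) = 1439 Ω
Net reactance X = X_L − X_C = 199.3 Ω
Z = 44.20 + j199.3 Ω
|Z| = √(44.20² + 199.3²) = 204.2 Ω
∠Z = arctan(199.3/44.20) = 77.50°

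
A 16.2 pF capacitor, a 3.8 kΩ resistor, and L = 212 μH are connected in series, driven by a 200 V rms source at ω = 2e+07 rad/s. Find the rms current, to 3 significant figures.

50.4 mA

X_L = ωL = 4240 Ω
X_C = 1/(ωC) = 3090 Ω
Net reactance X = X_L − X_C = 1150 Ω
Z = 3800 + j1150 Ω
|Z| = √(3800² + 1150²) = 3970 Ω
I = V/|Z| = 200/3970 = 50.4 mA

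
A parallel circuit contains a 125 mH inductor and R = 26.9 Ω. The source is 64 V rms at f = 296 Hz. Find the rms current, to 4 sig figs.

2.395 A

ω = 2πf = 1860 rad/s
X_L = ωL = 232.5 Ω
Parallel: admittances add. Y = 1/R + 1/(jωL)
Y = (0.03717 − j0.004301) S
|Y| = 0.03742 S → |Z| = 1/|Y| = 26.72 Ω, ∠Z = −∠Y = 6.600°
I = V/|Z| = 64/26.72 = 2.395 A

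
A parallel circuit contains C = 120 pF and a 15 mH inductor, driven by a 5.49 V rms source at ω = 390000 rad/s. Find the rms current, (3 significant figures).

X_L = ωL = 5850 Ω
X_C = 1/(ωC) = 21400 Ω
Parallel: admittances add. Y = 1/(jωL) + jωC
Y = (0 − j0.000124) S
|Y| = 0.000124 S → |Z| = 1/|Y| = 8060 Ω, ∠Z = −∠Y = 90.0°
I = V/|Z| = 5.49/8060 = 682 μA

682 μA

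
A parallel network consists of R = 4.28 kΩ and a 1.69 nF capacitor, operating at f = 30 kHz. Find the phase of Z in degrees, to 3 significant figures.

ω = 2πf = 188500 rad/s
X_C = 1/(ωC) = 3140 Ω
Parallel: admittances add. Y = 1/R + jωC
Y = (0.000234 + j0.000319) S
|Y| = 0.000395 S → |Z| = 1/|Y| = 2530 Ω, ∠Z = −∠Y = -53.7°

-53.7°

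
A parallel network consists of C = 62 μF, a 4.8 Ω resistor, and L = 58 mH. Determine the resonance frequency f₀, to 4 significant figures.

83.93 Hz

ω₀ = 1/√(LC) = 1/√(0.058 × 6.2e-05) = 527.3 rad/s
f₀ = ω₀/(2π) = 83.93 Hz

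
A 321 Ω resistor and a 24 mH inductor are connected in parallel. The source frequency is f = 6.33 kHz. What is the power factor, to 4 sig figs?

ω = 2πf = 39770 rad/s
X_L = ωL = 954.5 Ω
Parallel: admittances add. Y = 1/R + 1/(jωL)
Y = (0.003115 − j0.001048) S
|Y| = 0.003287 S → |Z| = 1/|Y| = 304.3 Ω, ∠Z = −∠Y = 18.59°
cos φ = cos(18.59°) = 0.9478

0.9478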